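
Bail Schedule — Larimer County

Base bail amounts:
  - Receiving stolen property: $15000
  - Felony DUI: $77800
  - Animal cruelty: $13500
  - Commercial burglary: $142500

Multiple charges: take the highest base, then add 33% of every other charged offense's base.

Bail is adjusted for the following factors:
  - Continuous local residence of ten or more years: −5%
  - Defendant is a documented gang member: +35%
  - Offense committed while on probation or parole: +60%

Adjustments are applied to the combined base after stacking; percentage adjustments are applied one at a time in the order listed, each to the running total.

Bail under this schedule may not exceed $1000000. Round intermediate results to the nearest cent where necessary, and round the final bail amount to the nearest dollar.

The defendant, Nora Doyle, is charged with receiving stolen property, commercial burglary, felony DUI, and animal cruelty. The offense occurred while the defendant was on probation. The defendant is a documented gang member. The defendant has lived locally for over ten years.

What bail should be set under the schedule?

Base amounts from the schedule: receiving stolen property $15000; commercial burglary $142500; felony DUI $77800; animal cruelty $13500.
Stacking rule: highest base plus 33% of each additional charge. Highest is commercial burglary at $142500. Additional: $15000 × 33% = $4950; $77800 × 33% = $25674; $13500 × 33% = $4455. Combined base = $142500 + $35079 = $177579.
Continuous local residence of ten or more years (−5%): $177579 × 0.95 = $168700.05.
Defendant is a documented gang member (+35%): $168700.05 × 1.35 = $227745.07.
Offense committed while on probation or parole (+60%): $227745.07 × 1.6 = $364392.11.
$364392.11 is within the $1000000 maximum.
Rounded to the nearest dollar: $364392.

$364392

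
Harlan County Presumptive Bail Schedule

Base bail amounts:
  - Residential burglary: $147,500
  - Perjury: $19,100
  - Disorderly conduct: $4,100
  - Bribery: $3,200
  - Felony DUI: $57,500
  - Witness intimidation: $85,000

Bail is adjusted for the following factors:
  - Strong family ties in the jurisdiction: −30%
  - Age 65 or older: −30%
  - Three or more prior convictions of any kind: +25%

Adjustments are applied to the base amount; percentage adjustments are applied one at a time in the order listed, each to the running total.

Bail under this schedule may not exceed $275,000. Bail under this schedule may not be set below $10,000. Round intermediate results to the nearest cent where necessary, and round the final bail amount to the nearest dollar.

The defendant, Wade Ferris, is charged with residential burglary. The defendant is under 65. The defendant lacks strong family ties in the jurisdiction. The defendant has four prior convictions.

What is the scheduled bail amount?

Base amounts from the schedule: residential burglary $147,500.
Single charge. Combined base = $147,500.
Three or more prior convictions of any kind (+25%): $147,500 × 1.25 = $184,375.
$184,375 is within the $275,000 maximum.
$184,375 is at or above the $10,000 minimum.

$184,375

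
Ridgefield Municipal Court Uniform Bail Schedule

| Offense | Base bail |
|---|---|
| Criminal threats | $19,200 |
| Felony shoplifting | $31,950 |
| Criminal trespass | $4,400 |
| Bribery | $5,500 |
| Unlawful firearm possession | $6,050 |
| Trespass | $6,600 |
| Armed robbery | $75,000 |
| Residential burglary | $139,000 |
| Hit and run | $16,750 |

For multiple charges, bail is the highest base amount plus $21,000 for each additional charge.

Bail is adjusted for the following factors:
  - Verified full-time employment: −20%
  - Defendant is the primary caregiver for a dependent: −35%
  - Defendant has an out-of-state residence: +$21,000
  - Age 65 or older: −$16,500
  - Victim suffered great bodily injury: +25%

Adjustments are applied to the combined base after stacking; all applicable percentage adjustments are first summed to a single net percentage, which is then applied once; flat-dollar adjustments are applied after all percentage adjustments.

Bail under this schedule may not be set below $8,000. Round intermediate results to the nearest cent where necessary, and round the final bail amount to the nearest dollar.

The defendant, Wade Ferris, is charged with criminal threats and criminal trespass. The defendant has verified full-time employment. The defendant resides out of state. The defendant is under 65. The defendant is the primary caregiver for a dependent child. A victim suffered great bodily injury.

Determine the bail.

Base amounts from the schedule: criminal threats $19,200; criminal trespass $4,400.
Stacking rule: highest base plus $21,000 per additional charge. Highest is criminal threats at $19,200; 1 additional charge → +$21,000. Combined base = $40,200.
Net percentage adjustment: −20% −35% +25% = −30%. $40,200 × 0.7 = $28,140.
Defendant has an out-of-state residence (+$21,000 flat): $28,140 + $21,000 = $49,140.
$49,140 is at or above the $8,000 minimum.

$49,140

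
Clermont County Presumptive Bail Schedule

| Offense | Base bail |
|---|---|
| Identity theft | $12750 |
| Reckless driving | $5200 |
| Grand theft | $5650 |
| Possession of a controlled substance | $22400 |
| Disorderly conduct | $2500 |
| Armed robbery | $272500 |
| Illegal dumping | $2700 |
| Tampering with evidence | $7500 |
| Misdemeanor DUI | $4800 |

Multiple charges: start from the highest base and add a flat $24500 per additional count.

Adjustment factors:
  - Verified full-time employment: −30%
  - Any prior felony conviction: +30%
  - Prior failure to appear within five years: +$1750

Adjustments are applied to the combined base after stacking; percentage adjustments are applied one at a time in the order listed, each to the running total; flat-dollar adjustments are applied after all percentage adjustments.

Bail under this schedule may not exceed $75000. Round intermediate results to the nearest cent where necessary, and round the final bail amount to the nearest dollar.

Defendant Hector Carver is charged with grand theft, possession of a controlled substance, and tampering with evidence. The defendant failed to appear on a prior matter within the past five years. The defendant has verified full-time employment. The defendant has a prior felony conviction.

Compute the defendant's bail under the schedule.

$66724

Base amounts from the schedule: grand theft $5650; possession of a controlled substance $22400; tampering with evidence $7500.
Stacking rule: highest base plus $24500 per additional charge. Highest is possession of a controlled substance at $22400; 2 additional charges → +$49000. Combined base = $71400.
Verified full-time employment (−30%): $71400 × 0.7 = $49980.
Any prior felony conviction (+30%): $49980 × 1.3 = $64974.
Prior failure to appear within five years (+$1750 flat): $64974 + $1750 = $66724.
$66724 is within the $75000 maximum.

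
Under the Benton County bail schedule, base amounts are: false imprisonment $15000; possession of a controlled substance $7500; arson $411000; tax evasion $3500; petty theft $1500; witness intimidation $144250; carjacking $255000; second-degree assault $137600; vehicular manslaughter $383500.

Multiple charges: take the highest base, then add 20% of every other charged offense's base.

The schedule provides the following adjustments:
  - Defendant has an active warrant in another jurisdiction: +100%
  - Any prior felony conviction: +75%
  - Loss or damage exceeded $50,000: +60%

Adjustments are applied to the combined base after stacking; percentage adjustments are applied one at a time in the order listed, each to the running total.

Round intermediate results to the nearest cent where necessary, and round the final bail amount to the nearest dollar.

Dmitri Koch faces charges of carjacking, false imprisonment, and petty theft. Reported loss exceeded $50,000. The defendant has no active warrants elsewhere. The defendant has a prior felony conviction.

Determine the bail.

$723240

Base amounts from the schedule: carjacking $255000; false imprisonment $15000; petty theft $1500.
Stacking rule: highest base plus 20% of each additional charge. Highest is carjacking at $255000. Additional: $15000 × 20% = $3000; $1500 × 20% = $300. Combined base = $255000 + $3300 = $258300.
Any prior felony conviction (+75%): $258300 × 1.75 = $452025.
Loss or damage exceeded $50,000 (+60%): $452025 × 1.6 = $723240.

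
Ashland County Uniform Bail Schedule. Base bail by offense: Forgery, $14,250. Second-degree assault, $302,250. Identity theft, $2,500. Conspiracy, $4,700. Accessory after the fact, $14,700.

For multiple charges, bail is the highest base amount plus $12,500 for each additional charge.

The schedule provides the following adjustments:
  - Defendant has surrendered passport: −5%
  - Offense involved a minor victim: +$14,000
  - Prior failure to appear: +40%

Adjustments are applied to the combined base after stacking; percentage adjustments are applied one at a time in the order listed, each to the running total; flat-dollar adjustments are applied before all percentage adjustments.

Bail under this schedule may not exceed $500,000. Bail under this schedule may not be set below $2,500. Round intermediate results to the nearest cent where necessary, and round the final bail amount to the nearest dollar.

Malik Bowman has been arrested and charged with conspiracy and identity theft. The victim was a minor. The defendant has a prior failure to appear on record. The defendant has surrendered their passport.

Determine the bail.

Base amounts from the schedule: conspiracy $4,700; identity theft $2,500.
Stacking rule: highest base plus $12,500 per additional charge. Highest is conspiracy at $4,700; 1 additional charge → +$12,500. Combined base = $17,200.
Offense involved a minor victim (+$14,000 flat): $17,200 + $14,000 = $31,200.
Defendant has surrendered passport (−5%): $31,200 × 0.95 = $29,640.
Prior failure to appear (+40%): $29,640 × 1.4 = $41,496.
$41,496 is within the $500,000 maximum.
$41,496 is at or above the $2,500 minimum.

$41,496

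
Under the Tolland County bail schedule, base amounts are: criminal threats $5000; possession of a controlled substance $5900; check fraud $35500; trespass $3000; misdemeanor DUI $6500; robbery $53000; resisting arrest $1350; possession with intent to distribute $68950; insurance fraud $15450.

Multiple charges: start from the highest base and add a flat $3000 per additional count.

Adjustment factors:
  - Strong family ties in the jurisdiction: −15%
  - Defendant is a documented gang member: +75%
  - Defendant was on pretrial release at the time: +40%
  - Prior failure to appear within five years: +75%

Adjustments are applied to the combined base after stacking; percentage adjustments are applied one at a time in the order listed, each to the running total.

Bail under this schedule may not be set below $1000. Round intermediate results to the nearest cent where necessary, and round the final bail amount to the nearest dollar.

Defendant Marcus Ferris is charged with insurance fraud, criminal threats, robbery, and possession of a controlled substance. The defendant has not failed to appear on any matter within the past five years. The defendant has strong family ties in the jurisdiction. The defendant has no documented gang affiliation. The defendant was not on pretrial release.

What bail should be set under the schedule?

$52700

Base amounts from the schedule: insurance fraud $15450; criminal threats $5000; robbery $53000; possession of a controlled substance $5900.
Stacking rule: highest base plus $3000 per additional charge. Highest is robbery at $53000; 3 additional charges → +$9000. Combined base = $62000.
Strong family ties in the jurisdiction (−15%): $62000 × 0.85 = $52700.
$52700 is at or above the $1000 minimum.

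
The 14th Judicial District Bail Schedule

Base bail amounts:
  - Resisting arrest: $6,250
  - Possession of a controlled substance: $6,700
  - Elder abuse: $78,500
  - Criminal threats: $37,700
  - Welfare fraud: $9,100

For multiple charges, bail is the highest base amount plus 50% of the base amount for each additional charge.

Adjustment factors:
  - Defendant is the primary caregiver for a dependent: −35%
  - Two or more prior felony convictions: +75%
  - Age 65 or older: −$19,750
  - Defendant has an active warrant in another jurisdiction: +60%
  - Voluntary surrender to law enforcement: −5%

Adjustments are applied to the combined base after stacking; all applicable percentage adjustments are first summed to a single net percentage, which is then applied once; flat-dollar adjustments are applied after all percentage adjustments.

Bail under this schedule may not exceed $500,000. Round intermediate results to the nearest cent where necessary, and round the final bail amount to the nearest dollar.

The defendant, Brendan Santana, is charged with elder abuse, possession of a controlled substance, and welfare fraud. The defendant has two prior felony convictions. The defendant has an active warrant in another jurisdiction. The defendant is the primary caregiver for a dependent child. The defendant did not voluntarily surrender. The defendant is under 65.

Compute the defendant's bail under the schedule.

Base amounts from the schedule: elder abuse $78,500; possession of a controlled substance $6,700; welfare fraud $9,100.
Stacking rule: highest base plus 50% of each additional charge. Highest is elder abuse at $78,500. Additional: $6,700 × 50% = $3,350; $9,100 × 50% = $4,550. Combined base = $78,500 + $7,900 = $86,400.
Net percentage adjustment: −35% +75% +60% = +100%. $86,400 × 2 = $172,800.
$172,800 is within the $500,000 maximum.

$172,800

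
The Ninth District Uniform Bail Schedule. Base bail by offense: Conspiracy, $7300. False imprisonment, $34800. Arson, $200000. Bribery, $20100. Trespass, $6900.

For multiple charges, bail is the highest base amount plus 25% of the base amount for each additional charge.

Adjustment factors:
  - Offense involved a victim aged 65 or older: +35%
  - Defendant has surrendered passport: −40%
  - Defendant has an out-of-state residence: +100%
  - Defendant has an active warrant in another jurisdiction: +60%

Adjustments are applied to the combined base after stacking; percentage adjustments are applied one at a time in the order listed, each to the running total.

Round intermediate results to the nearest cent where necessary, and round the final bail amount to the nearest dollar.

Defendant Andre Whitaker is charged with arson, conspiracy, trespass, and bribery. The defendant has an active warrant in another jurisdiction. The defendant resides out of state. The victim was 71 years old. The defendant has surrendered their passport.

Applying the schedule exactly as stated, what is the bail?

$540626

Base amounts from the schedule: arson $200000; conspiracy $7300; trespass $6900; bribery $20100.
Stacking rule: highest base plus 25% of each additional charge. Highest is arson at $200000. Additional: $7300 × 25% = $1825; $6900 × 25% = $1725; $20100 × 25% = $5025. Combined base = $200000 + $8575 = $208575.
Offense involved a victim aged 65 or older (+35%): $208575 × 1.35 = $281576.25.
Defendant has surrendered passport (−40%): $281576.25 × 0.6 = $168945.75.
Defendant has an out-of-state residence (+100%): $168945.75 × 2 = $337891.50.
Defendant has an active warrant in another jurisdiction (+60%): $337891.50 × 1.6 = $540626.40.
Rounded to the nearest dollar: $540626.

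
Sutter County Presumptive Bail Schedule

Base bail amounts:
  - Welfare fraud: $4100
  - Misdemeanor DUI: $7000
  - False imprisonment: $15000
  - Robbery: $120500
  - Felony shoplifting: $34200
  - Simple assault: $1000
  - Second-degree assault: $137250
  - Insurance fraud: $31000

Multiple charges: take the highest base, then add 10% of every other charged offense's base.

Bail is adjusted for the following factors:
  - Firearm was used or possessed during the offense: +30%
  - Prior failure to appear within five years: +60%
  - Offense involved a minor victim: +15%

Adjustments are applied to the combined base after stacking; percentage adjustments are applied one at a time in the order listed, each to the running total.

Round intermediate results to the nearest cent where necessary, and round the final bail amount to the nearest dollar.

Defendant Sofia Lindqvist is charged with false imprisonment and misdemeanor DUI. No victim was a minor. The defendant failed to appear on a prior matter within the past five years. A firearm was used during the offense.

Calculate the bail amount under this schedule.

Base amounts from the schedule: false imprisonment $15000; misdemeanor DUI $7000.
Stacking rule: highest base plus 10% of each additional charge. Highest is false imprisonment at $15000. Additional: $7000 × 10% = $700. Combined base = $15000 + $700 = $15700.
Firearm was used or possessed during the offense (+30%): $15700 × 1.3 = $20410.
Prior failure to appear within five years (+60%): $20410 × 1.6 = $32656.

$32656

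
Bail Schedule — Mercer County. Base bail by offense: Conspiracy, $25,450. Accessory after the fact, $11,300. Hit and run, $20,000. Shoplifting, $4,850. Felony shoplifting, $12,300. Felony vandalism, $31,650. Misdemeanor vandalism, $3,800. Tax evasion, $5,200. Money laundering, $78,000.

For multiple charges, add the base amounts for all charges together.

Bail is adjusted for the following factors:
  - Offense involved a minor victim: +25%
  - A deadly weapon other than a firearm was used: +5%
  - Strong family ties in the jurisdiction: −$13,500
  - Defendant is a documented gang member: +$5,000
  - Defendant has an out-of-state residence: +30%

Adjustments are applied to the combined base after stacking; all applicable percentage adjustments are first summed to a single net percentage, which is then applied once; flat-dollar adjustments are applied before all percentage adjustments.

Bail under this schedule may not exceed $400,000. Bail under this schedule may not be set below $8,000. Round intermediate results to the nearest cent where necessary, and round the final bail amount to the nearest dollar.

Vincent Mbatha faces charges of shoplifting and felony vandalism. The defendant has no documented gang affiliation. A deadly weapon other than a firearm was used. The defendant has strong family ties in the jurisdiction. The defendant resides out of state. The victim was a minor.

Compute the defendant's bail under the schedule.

Base amounts from the schedule: shoplifting $4,850; felony vandalism $31,650.
Stacking rule: sum of all bases. $4,850 + $31,650 = $36,500.
Strong family ties in the jurisdiction (−$13,500 flat): $36,500 − $13,500 = $23,000.
Net percentage adjustment: +25% +5% +30% = +60%. $23,000 × 1.6 = $36,800.
$36,800 is within the $400,000 maximum.
$36,800 is at or above the $8,000 minimum.

$36,800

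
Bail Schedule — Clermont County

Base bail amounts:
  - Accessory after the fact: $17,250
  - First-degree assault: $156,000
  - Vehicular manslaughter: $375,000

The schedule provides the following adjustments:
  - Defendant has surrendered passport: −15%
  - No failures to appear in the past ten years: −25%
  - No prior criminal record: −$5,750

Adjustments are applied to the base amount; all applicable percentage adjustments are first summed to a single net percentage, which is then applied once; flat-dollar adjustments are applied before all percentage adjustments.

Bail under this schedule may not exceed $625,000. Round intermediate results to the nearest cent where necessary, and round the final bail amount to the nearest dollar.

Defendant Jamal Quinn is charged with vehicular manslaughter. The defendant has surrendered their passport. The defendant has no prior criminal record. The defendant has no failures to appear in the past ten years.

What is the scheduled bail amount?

$221,550

Base amounts from the schedule: vehicular manslaughter $375,000.
Single charge. Combined base = $375,000.
No prior criminal record (−$5,750 flat): $375,000 − $5,750 = $369,250.
Net percentage adjustment: −15% −25% = −40%. $369,250 × 0.6 = $221,550.
$221,550 is within the $625,000 maximum.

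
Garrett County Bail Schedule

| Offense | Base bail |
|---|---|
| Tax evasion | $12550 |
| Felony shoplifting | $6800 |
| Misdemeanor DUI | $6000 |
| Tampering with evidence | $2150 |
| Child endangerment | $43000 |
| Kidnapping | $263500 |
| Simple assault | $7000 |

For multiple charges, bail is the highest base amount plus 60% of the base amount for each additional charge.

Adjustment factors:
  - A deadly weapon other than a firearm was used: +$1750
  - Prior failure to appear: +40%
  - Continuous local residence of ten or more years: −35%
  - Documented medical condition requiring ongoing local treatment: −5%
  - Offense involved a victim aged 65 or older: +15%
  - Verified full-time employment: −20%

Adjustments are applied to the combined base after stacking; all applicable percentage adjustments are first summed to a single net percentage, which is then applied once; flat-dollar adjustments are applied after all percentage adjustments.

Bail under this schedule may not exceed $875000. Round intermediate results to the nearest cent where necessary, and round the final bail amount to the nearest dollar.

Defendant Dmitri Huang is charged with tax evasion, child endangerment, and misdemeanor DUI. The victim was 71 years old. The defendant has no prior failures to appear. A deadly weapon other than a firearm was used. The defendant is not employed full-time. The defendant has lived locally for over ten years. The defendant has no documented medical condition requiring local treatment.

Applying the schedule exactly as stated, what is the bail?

Base amounts from the schedule: tax evasion $12550; child endangerment $43000; misdemeanor DUI $6000.
Stacking rule: highest base plus 60% of each additional charge. Highest is child endangerment at $43000. Additional: $12550 × 60% = $7530; $6000 × 60% = $3600. Combined base = $43000 + $11130 = $54130.
Net percentage adjustment: −35% +15% = −20%. $54130 × 0.8 = $43304.
A deadly weapon other than a firearm was used (+$1750 flat): $43304 + $1750 = $45054.
$45054 is within the $875000 maximum.

$45054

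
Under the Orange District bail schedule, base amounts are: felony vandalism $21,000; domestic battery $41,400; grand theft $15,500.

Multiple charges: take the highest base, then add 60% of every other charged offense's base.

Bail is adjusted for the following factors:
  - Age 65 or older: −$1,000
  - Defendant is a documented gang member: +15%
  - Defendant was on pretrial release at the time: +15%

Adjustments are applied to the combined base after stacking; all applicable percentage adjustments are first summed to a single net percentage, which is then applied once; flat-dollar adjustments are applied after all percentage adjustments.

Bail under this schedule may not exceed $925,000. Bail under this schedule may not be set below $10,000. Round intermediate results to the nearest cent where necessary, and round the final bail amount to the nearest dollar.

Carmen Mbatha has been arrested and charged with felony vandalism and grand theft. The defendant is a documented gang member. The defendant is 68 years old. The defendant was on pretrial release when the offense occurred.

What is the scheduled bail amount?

$38,390

Base amounts from the schedule: felony vandalism $21,000; grand theft $15,500.
Stacking rule: highest base plus 60% of each additional charge. Highest is felony vandalism at $21,000. Additional: $15,500 × 60% = $9,300. Combined base = $21,000 + $9,300 = $30,300.
Net percentage adjustment: +15% +15% = +30%. $30,300 × 1.3 = $39,390.
Age 65 or older (−$1,000 flat): $39,390 − $1,000 = $38,390.
$38,390 is within the $925,000 maximum.
$38,390 is at or above the $10,000 minimum.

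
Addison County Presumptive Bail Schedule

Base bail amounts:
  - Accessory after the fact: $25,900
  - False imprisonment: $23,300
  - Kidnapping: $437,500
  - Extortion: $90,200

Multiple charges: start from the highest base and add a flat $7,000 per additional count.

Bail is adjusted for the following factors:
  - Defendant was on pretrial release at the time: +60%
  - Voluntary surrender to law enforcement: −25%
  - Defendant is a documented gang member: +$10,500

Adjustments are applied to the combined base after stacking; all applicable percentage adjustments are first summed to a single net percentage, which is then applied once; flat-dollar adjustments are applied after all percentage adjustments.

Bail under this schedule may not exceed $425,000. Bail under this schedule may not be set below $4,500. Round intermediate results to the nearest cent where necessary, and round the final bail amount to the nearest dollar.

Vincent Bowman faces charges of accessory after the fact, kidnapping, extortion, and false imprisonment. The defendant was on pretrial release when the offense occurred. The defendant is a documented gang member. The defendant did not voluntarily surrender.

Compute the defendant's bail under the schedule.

$425,000

Base amounts from the schedule: accessory after the fact $25,900; kidnapping $437,500; extortion $90,200; false imprisonment $23,300.
Stacking rule: highest base plus $7,000 per additional charge. Highest is kidnapping at $437,500; 3 additional charges → +$21,000. Combined base = $458,500.
Defendant was on pretrial release at the time (+60%): $458,500 × 1.6 = $733,600.
Defendant is a documented gang member (+$10,500 flat): $733,600 + $10,500 = $744,100.
Result $744,100 exceeds the maximum of $425,000; bail is capped at $425,000.
$425,000 is at or above the $4,500 minimum.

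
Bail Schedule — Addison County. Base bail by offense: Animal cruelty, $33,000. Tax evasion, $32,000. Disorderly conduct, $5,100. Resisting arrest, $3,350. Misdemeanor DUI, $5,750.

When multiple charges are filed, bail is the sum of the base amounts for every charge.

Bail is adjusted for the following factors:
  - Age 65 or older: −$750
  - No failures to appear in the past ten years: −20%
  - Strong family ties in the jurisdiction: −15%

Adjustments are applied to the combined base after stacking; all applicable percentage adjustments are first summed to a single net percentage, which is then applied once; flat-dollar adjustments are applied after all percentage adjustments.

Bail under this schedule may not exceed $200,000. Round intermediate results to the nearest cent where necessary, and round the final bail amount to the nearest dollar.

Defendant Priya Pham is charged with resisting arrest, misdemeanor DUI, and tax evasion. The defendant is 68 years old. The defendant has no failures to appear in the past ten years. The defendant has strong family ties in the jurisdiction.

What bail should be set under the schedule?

Base amounts from the schedule: resisting arrest $3,350; misdemeanor DUI $5,750; tax evasion $32,000.
Stacking rule: sum of all bases. $3,350 + $5,750 + $32,000 = $41,100.
Net percentage adjustment: −20% −15% = −35%. $41,100 × 0.65 = $26,715.
Age 65 or older (−$750 flat): $26,715 − $750 = $25,965.
$25,965 is within the $200,000 maximum.

$25,965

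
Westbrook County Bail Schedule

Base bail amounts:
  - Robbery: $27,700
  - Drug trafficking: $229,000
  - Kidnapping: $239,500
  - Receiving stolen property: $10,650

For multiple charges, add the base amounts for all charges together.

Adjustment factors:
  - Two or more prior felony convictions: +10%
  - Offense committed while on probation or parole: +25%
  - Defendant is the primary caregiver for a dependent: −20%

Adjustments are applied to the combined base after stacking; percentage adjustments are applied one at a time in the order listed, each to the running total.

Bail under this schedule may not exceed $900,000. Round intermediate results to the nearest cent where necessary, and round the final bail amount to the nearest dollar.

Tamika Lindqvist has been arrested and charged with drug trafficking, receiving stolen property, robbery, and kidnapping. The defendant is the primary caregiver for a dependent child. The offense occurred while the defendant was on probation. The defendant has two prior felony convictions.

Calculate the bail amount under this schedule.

$557,535

Base amounts from the schedule: drug trafficking $229,000; receiving stolen property $10,650; robbery $27,700; kidnapping $239,500.
Stacking rule: sum of all bases. $229,000 + $10,650 + $27,700 + $239,500 = $506,850.
Two or more prior felony convictions (+10%): $506,850 × 1.1 = $557,535.
Offense committed while on probation or parole (+25%): $557,535 × 1.25 = $696,918.75.
Defendant is the primary caregiver for a dependent (−20%): $696,918.75 × 0.8 = $557,535.
$557,535 is within the $900,000 maximum.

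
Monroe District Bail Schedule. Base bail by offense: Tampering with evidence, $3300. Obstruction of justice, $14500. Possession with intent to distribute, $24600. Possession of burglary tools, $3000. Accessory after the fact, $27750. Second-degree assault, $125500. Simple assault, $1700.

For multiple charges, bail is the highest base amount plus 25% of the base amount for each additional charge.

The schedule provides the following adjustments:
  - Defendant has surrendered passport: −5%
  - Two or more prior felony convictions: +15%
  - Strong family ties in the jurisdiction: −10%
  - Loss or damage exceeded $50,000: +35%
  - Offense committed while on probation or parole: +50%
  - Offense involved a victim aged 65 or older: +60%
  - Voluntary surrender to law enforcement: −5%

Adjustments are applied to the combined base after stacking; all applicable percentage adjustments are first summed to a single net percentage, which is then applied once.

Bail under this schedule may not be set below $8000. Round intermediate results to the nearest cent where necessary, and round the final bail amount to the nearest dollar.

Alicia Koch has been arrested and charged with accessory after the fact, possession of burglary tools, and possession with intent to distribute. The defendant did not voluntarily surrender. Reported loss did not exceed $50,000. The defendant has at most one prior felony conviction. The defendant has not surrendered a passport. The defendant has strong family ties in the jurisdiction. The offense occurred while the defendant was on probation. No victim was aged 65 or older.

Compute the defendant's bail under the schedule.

$48510

Base amounts from the schedule: accessory after the fact $27750; possession of burglary tools $3000; possession with intent to distribute $24600.
Stacking rule: highest base plus 25% of each additional charge. Highest is accessory after the fact at $27750. Additional: $3000 × 25% = $750; $24600 × 25% = $6150. Combined base = $27750 + $6900 = $34650.
Net percentage adjustment: −10% +50% = +40%. $34650 × 1.4 = $48510.
$48510 is at or above the $8000 minimum.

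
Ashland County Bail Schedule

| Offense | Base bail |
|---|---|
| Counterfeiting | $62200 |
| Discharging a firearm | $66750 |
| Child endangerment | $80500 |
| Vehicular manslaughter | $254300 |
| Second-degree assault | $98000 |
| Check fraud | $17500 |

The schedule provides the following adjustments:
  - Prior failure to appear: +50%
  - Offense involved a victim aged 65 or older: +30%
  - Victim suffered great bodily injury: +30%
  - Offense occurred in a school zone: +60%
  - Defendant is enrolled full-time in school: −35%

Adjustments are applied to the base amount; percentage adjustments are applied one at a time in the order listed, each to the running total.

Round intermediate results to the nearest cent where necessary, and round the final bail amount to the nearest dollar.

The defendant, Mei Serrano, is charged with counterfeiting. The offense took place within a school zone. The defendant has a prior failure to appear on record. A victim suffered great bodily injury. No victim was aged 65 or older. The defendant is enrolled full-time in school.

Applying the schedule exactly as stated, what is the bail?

Base amounts from the schedule: counterfeiting $62200.
Single charge. Combined base = $62200.
Prior failure to appear (+50%): $62200 × 1.5 = $93300.
Victim suffered great bodily injury (+30%): $93300 × 1.3 = $121290.
Offense occurred in a school zone (+60%): $121290 × 1.6 = $194064.
Defendant is enrolled full-time in school (−35%): $194064 × 0.65 = $126141.60.
Rounded to the nearest dollar: $126142.

$126142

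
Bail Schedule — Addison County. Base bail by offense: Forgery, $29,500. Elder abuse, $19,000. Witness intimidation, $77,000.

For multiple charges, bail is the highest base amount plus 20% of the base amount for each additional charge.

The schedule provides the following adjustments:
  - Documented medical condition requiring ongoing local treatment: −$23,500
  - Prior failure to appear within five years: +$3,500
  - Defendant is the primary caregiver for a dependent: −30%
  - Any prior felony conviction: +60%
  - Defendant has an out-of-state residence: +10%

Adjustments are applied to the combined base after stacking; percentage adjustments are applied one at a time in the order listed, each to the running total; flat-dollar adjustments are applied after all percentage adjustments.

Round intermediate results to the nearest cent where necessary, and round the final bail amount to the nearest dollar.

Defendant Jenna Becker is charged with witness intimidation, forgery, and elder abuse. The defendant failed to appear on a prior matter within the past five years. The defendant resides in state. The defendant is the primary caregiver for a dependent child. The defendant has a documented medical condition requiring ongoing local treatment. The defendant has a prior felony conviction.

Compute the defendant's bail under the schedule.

$77,104

Base amounts from the schedule: witness intimidation $77,000; forgery $29,500; elder abuse $19,000.
Stacking rule: highest base plus 20% of each additional charge. Highest is witness intimidation at $77,000. Additional: $29,500 × 20% = $5,900; $19,000 × 20% = $3,800. Combined base = $77,000 + $9,700 = $86,700.
Defendant is the primary caregiver for a dependent (−30%): $86,700 × 0.7 = $60,690.
Any prior felony conviction (+60%): $60,690 × 1.6 = $97,104.
Documented medical condition requiring ongoing local treatment (−$23,500 flat): $97,104 − $23,500 = $73,604.
Prior failure to appear within five years (+$3,500 flat): $73,604 + $3,500 = $77,104.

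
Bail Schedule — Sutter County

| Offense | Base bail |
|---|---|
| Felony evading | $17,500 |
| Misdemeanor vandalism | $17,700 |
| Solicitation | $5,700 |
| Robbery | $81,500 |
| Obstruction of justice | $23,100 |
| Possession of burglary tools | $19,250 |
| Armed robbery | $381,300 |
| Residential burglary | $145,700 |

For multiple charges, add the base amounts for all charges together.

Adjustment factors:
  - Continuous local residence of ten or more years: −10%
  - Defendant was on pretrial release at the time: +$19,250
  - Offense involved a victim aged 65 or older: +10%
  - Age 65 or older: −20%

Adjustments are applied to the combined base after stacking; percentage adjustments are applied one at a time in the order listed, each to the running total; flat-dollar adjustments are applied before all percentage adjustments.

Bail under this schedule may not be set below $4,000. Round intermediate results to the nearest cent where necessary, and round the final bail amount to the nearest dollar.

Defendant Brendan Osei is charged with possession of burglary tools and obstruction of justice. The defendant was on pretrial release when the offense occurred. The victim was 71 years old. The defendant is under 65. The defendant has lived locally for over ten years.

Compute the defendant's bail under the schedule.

$60,984

Base amounts from the schedule: possession of burglary tools $19,250; obstruction of justice $23,100.
Stacking rule: sum of all bases. $19,250 + $23,100 = $42,350.
Defendant was on pretrial release at the time (+$19,250 flat): $42,350 + $19,250 = $61,600.
Continuous local residence of ten or more years (−10%): $61,600 × 0.9 = $55,440.
Offense involved a victim aged 65 or older (+10%): $55,440 × 1.1 = $60,984.
$60,984 is at or above the $4,000 minimum.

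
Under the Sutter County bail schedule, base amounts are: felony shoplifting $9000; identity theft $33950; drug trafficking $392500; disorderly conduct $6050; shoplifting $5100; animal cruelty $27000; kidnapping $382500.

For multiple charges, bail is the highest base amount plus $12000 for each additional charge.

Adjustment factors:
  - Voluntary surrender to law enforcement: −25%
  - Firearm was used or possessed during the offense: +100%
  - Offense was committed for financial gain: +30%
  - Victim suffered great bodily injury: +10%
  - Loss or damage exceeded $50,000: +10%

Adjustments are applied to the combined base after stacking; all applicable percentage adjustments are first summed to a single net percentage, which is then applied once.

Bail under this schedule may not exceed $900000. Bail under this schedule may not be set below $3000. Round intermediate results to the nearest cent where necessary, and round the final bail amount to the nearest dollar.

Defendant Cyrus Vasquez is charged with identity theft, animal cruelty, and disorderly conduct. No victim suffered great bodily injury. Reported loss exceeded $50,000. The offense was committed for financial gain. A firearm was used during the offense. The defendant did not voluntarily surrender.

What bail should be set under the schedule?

$139080

Base amounts from the schedule: identity theft $33950; animal cruelty $27000; disorderly conduct $6050.
Stacking rule: highest base plus $12000 per additional charge. Highest is identity theft at $33950; 2 additional charges → +$24000. Combined base = $57950.
Net percentage adjustment: +100% +30% +10% = +140%. $57950 × 2.4 = $139080.
$139080 is within the $900000 maximum.
$139080 is at or above the $3000 minimum.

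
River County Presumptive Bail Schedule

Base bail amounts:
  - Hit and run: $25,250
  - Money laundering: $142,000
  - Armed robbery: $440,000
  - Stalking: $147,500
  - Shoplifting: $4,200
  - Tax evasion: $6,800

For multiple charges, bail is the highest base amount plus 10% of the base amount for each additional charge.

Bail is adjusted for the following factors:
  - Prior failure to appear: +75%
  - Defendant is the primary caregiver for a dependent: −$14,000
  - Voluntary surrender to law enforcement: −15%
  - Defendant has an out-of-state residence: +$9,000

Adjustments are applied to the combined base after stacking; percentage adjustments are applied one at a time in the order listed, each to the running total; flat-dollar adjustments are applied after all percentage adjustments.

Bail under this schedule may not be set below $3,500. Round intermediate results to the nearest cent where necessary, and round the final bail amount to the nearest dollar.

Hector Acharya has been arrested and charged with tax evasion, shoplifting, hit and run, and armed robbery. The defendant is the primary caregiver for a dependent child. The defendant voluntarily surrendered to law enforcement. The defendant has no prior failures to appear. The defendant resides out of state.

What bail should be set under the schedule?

$372,081

Base amounts from the schedule: tax evasion $6,800; shoplifting $4,200; hit and run $25,250; armed robbery $440,000.
Stacking rule: highest base plus 10% of each additional charge. Highest is armed robbery at $440,000. Additional: $6,800 × 10% = $680; $4,200 × 10% = $420; $25,250 × 10% = $2,525. Combined base = $440,000 + $3,625 = $443,625.
Voluntary surrender to law enforcement (−15%): $443,625 × 0.85 = $377,081.25.
Defendant is the primary caregiver for a dependent (−$14,000 flat): $377,081.25 − $14,000 = $363,081.25.
Defendant has an out-of-state residence (+$9,000 flat): $363,081.25 + $9,000 = $372,081.25.
$372,081.25 is at or above the $3,500 minimum.
Rounded to the nearest dollar: $372,081.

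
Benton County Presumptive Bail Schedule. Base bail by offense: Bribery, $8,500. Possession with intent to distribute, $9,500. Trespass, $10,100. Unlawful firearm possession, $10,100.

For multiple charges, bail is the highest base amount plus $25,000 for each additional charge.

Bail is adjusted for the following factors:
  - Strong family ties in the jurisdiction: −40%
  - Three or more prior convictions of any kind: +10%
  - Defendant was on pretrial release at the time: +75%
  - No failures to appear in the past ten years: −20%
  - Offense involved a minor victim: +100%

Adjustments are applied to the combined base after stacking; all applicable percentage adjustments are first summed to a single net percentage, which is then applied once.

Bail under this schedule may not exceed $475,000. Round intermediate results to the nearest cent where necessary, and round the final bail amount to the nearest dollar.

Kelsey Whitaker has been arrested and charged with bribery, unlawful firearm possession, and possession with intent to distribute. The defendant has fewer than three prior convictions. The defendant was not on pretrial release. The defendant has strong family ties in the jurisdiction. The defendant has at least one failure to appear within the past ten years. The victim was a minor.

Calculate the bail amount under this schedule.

$96,160

Base amounts from the schedule: bribery $8,500; unlawful firearm possession $10,100; possession with intent to distribute $9,500.
Stacking rule: highest base plus $25,000 per additional charge. Highest is unlawful firearm possession at $10,100; 2 additional charges → +$50,000. Combined base = $60,100.
Net percentage adjustment: −40% +100% = +60%. $60,100 × 1.6 = $96,160.
$96,160 is within the $475,000 maximum.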